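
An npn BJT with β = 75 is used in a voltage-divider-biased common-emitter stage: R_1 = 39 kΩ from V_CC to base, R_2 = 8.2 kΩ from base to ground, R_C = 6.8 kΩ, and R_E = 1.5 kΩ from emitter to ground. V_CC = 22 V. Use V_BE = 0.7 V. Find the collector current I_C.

I_C ≈ 1.9 mA

Thevenize the base divider: V_Th = V_CC·R_2/(R_1+R_2) = 22×8.2/47.2 = 3.82 V, R_Th = R_1‖R_2 = 6.78 kΩ.
Base-emitter loop: V_Th = I_B·R_Th + V_BE + (β+1)I_B·R_E, so I_B = (3.82 − 0.7) / (6.78 + 76×1.5) = 0.0258 mA.
I_C = β·I_B = 75×0.0258 = 1.94 mA, and I_E = (β+1)I_B = 1.96 mA.
V_CE = V_CC − I_C·R_C − I_E·R_E = 22 − 1.94×6.8 − 1.96×1.5 = 5.87 V.
V_CE = 5.87 V > 0.2 V confirms active-region operation.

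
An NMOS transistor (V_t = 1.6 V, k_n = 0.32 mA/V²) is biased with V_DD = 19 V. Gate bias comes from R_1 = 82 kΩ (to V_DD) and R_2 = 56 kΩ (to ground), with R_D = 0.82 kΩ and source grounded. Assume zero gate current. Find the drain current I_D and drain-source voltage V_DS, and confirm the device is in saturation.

I_D ≈ 6 mA, V_DS ≈ 14 V

V_G = V_DD·R_2/(R_1+R_2) = 19×56/138 = 7.71 V. With the source grounded, V_GS = V_G = 7.71 V.
Assume saturation: I_D = (k_n/2)(V_GS − V_t)² = (0.32/2)×(7.71 − 1.6)² = 0.16×6.11² = 5.97 mA.
V_DS = V_DD − I_D·R_D = 19 − 5.97×0.82 = 14.1 V.
Saturation requires V_DS ≥ V_GS − V_t = 6.11 V; 14.1 ≥ 6.11 ✓.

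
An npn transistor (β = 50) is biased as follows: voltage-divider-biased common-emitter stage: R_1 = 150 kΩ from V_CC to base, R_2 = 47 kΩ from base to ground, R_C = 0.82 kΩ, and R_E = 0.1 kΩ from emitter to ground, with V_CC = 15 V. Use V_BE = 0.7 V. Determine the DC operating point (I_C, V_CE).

Thevenize the base divider: V_Th = V_CC·R_2/(R_1+R_2) = 15×47/197 = 3.58 V, R_Th = R_1‖R_2 = 35.8 kΩ.
Base-emitter loop: V_Th = I_B·R_Th + V_BE + (β+1)I_B·R_E, so I_B = (3.58 − 0.7) / (35.8 + 51×0.1) = 0.0704 mA.
I_C = β·I_B = 50×0.0704 = 3.52 mA, and I_E = (β+1)I_B = 3.59 mA.
V_CE = V_CC − I_C·R_C − I_E·R_E = 15 − 3.52×0.82 − 3.59×0.1 = 11.8 V.
V_CE = 11.8 V > 0.2 V confirms active-region operation.

I_C ≈ 3.5 mA, V_CE ≈ 12 V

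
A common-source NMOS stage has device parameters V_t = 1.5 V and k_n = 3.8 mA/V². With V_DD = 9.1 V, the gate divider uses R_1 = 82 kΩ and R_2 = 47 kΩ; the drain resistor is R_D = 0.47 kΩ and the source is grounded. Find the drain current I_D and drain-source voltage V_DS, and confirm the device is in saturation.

V_G = V_DD·R_2/(R_1+R_2) = 9.1×47/129 = 3.32 V. With the source grounded, V_GS = V_G = 3.32 V.
Assume saturation: I_D = (k_n/2)(V_GS − V_t)² = (3.8/2)×(3.32 − 1.5)² = 1.9×1.82² = 6.26 mA.
V_DS = V_DD − I_D·R_D = 9.1 − 6.26×0.47 = 6.16 V.
Saturation requires V_DS ≥ V_GS − V_t = 1.82 V; 6.16 ≥ 1.82 ✓.

I_D ≈ 6.3 mA, V_DS ≈ 6.2 V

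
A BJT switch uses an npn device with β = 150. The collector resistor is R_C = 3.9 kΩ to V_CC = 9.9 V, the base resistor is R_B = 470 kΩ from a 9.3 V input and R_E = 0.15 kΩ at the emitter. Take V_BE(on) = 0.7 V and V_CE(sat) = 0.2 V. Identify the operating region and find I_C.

saturation; I_C ≈ 2.4 mA

Assume active: I_B = (9.3 − 0.7)/(470 + 151×0.15) = 0.0175 mA, I_C = β·I_B = 2.62 mA.
Then V_CE = 9.9 − 2.62×3.9 − 2.64×0.15 = -0.708 V < 0.2 V — the active assumption fails.
Re-solve with V_CE = 0.2 V. KCL at the emitter: V_E/R_E = (V_BB−0.7−V_E)/R_B + (V_CC−0.2−V_E)/R_C, giving V_E = 0.362 V.
I_C = (V_CC − 0.2 − V_E)/R_C = (9.7 − 0.362)/3.9 = 2.39 mA.
Check: I_B = (8.6 − 0.362)/470 = 0.0175 mA, and β·I_B = 2.63 mA > I_C, confirming saturation.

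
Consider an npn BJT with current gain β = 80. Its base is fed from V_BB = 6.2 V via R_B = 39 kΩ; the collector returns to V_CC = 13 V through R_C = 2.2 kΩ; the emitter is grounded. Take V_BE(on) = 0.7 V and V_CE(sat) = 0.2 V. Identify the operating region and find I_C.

Assume active: I_B = (6.2 − 0.7)/39 = 0.141 mA, giving I_C = β·I_B = 11.3 mA.
But then V_CE = 13 − 11.3×2.2 = -11.8 V < V_CE(sat) = 0.2 V — impossible in the active region.
So the transistor is saturated. With V_CE = 0.2 V, I_C = (V_CC − 0.2)/R_C = 12.8/2.2 = 5.82 mA.
Check: β·I_B = 11.3 mA > I_C = 5.82 mA, confirming saturation.

saturation; I_C ≈ 5.8 mA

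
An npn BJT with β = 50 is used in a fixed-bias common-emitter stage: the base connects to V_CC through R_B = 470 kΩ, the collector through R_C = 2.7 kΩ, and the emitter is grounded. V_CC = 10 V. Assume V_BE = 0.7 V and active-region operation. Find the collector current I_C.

Base loop: V_CC = I_B·R_B + V_BE, so I_B = (10 − 0.7)/470 kΩ = 0.0198 mA.
In the active region I_C = β·I_B = 50 × 0.0198 = 0.989 mA.
Collector loop: V_CE = V_CC − I_C·R_C = 10 − 0.989×2.7 = 7.33 V.
Since V_CE = 7.33 V > V_CE(sat) ≈ 0.2 V, the transistor is in the active region as assumed.

I_C ≈ 0.99 mA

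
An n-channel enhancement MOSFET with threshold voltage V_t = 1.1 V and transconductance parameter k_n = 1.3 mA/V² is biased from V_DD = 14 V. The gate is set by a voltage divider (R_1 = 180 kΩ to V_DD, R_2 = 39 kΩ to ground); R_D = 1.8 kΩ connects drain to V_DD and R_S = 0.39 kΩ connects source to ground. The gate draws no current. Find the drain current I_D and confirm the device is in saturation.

V_G = V_DD·R_2/(R_1+R_2) = 14×39/219 = 2.49 V.
Assume saturation: I_D = (k_n/2)(V_GS − V_t)² with V_GS = V_G − I_D·R_S = 2.49 − 0.39·I_D.
Substituting gives 0.0989·I_D² − 1.71·I_D + 1.26 = 0, with roots I_D = 0.774 or 16.5 mA.
The root I_D = 16.5 mA gives V_GS = -3.94 V ≤ V_t, so take I_D = 0.774 mA.
Then V_GS = 2.19 V and V_DS = V_DD − I_D(R_D+R_S) = 14 − 0.774×2.19 = 12.3 V.
Saturation requires V_DS ≥ V_GS − V_t = 1.09 V; 12.3 ≥ 1.09 ✓.

I_D ≈ 0.77 mA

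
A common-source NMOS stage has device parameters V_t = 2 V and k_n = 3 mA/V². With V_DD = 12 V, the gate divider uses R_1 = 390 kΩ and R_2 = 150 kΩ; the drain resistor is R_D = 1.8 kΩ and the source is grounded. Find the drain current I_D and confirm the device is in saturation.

V_G = V_DD·R_2/(R_1+R_2) = 12×150/540 = 3.33 V. With the source grounded, V_GS = V_G = 3.33 V.
Assume saturation: I_D = (k_n/2)(V_GS − V_t)² = (3/2)×(3.33 − 2)² = 1.5×1.33² = 2.67 mA.
V_DS = V_DD − I_D·R_D = 12 − 2.67×1.8 = 7.2 V.
Saturation requires V_DS ≥ V_GS − V_t = 1.33 V; 7.2 ≥ 1.33 ✓.

I_D ≈ 2.7 mA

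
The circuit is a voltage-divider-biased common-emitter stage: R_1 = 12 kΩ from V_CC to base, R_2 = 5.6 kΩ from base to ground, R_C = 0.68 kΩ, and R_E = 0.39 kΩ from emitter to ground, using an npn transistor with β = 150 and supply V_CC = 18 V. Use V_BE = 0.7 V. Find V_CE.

V_CE ≈ 5.1 V

Thevenize the base divider: V_Th = V_CC·R_2/(R_1+R_2) = 18×5.6/17.6 = 5.73 V, R_Th = R_1‖R_2 = 3.82 kΩ.
Base-emitter loop: V_Th = I_B·R_Th + V_BE + (β+1)I_B·R_E, so I_B = (5.73 − 0.7) / (3.82 + 151×0.39) = 0.0802 mA.
I_C = β·I_B = 150×0.0802 = 12 mA, and I_E = (β+1)I_B = 12.1 mA.
V_CE = V_CC − I_C·R_C − I_E·R_E = 18 − 12×0.68 − 12.1×0.39 = 5.1 V.
V_CE = 5.1 V > 0.2 V confirms active-region operation.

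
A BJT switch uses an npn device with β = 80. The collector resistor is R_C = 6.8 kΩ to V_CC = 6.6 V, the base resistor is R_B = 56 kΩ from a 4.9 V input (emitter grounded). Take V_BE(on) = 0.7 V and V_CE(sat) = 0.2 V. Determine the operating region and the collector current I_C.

saturation; I_C ≈ 0.94 mA

Assume active: I_B = (4.9 − 0.7)/56 = 0.075 mA, giving I_C = β·I_B = 6 mA.
But then V_CE = 6.6 − 6×6.8 = -34.2 V < V_CE(sat) = 0.2 V — impossible in the active region.
So the transistor is saturated. With V_CE = 0.2 V, I_C = (V_CC − 0.2)/R_C = 6.4/6.8 = 0.941 mA.
Check: β·I_B = 6 mA > I_C = 0.941 mA, confirming saturation.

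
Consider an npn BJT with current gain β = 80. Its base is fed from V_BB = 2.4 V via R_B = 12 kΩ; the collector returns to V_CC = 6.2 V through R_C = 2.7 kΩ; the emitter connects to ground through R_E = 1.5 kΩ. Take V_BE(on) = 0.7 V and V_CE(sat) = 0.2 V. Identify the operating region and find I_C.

active; I_C ≈ 1 mA

Assume active. Base-emitter loop: I_B = (V_BB − V_BE)/(R_B + (β+1)R_E) = (2.4 − 0.7)/(12 + 81×1.5) = 0.0127 mA.
I_C = β·I_B = 80×0.0127 = 1.02 mA.
V_CE = V_CC − I_C·R_C − I_E·R_E = 6.2 − 1.02×2.7 − 1.03×1.5 = 1.9 V > V_CE(sat), so the active-region assumption holds.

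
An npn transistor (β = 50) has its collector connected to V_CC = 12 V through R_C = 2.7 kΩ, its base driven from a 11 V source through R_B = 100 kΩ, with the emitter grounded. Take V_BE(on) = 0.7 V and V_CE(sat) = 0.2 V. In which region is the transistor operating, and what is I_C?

Assume active: I_B = (11 − 0.7)/100 = 0.103 mA, giving I_C = β·I_B = 5.15 mA.
But then V_CE = 12 − 5.15×2.7 = -1.91 V < V_CE(sat) = 0.2 V — impossible in the active region.
So the transistor is saturated. With V_CE = 0.2 V, I_C = (V_CC − 0.2)/R_C = 11.8/2.7 = 4.37 mA.
Check: β·I_B = 5.15 mA > I_C = 4.37 mA, confirming saturation.

saturation; I_C ≈ 4.4 mA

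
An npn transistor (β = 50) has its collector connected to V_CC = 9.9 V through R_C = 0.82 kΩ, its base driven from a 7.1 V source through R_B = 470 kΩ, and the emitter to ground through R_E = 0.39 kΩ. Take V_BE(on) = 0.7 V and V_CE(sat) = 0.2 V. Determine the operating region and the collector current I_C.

active; I_C ≈ 0.65 mA

Assume active. Base-emitter loop: I_B = (V_BB − V_BE)/(R_B + (β+1)R_E) = (7.1 − 0.7)/(470 + 51×0.39) = 0.0131 mA.
I_C = β·I_B = 50×0.0131 = 0.653 mA.
V_CE = V_CC − I_C·R_C − I_E·R_E = 9.9 − 0.653×0.82 − 0.666×0.39 = 9.1 V > V_CE(sat), so the active-region assumption holds.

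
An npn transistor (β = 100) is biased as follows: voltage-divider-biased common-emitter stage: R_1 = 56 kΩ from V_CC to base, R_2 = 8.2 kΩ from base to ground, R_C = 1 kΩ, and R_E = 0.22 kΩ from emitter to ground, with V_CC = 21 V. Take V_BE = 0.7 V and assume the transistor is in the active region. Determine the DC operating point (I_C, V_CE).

Thevenize the base divider: V_Th = V_CC·R_2/(R_1+R_2) = 21×8.2/64.2 = 2.68 V, R_Th = R_1‖R_2 = 7.15 kΩ.
Base-emitter loop: V_Th = I_B·R_Th + V_BE + (β+1)I_B·R_E, so I_B = (2.68 − 0.7) / (7.15 + 101×0.22) = 0.0675 mA.
I_C = β·I_B = 100×0.0675 = 6.75 mA, and I_E = (β+1)I_B = 6.82 mA.
V_CE = V_CC − I_C·R_C − I_E·R_E = 21 − 6.75×1 − 6.82×0.22 = 12.8 V.
V_CE = 12.8 V > 0.2 V confirms active-region operation.

I_C ≈ 6.7 mA, V_CE ≈ 13 V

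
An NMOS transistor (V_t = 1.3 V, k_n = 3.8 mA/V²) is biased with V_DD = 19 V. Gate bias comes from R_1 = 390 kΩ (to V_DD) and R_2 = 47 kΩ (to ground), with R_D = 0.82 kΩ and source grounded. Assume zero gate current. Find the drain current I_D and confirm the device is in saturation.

V_G = V_DD·R_2/(R_1+R_2) = 19×47/437 = 2.04 V. With the source grounded, V_GS = V_G = 2.04 V.
Assume saturation: I_D = (k_n/2)(V_GS − V_t)² = (3.8/2)×(2.04 − 1.3)² = 1.9×0.743² = 1.05 mA.
V_DS = V_DD − I_D·R_D = 19 − 1.05×0.82 = 18.1 V.
Saturation requires V_DS ≥ V_GS − V_t = 0.743 V; 18.1 ≥ 0.743 ✓.

I_D ≈ 1.1 mA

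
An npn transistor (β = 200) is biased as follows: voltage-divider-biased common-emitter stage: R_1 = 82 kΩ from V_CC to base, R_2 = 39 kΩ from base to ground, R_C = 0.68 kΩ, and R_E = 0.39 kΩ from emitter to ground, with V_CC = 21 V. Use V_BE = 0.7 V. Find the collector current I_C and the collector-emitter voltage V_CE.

I_C ≈ 12 mA, V_CE ≈ 8.6 V

Thevenize the base divider: V_Th = V_CC·R_2/(R_1+R_2) = 21×39/121 = 6.77 V, R_Th = R_1‖R_2 = 26.4 kΩ.
Base-emitter loop: V_Th = I_B·R_Th + V_BE + (β+1)I_B·R_E, so I_B = (6.77 − 0.7) / (26.4 + 201×0.39) = 0.0579 mA.
I_C = β·I_B = 200×0.0579 = 11.6 mA, and I_E = (β+1)I_B = 11.6 mA.
V_CE = V_CC − I_C·R_C − I_E·R_E = 21 − 11.6×0.68 − 11.6×0.39 = 8.59 V.
V_CE = 8.59 V > 0.2 V confirms active-region operation.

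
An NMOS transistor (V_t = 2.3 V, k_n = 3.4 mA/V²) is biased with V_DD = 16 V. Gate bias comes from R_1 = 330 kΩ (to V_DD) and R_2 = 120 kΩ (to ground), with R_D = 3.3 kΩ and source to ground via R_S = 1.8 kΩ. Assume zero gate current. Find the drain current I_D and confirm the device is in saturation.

I_D ≈ 0.73 mA

V_G = V_DD·R_2/(R_1+R_2) = 16×120/450 = 4.27 V.
Assume saturation: I_D = (k_n/2)(V_GS − V_t)² with V_GS = V_G − I_D·R_S = 4.27 − 1.8·I_D.
Substituting gives 5.51·I_D² − 13·I_D + 6.58 = 0, with roots I_D = 0.729 or 1.64 mA.
The root I_D = 1.64 mA gives V_GS = 1.32 V ≤ V_t, so take I_D = 0.729 mA.
Then V_GS = 2.95 V and V_DS = V_DD − I_D(R_D+R_S) = 16 − 0.729×5.1 = 12.3 V.
Saturation requires V_DS ≥ V_GS − V_t = 0.655 V; 12.3 ≥ 0.655 ✓.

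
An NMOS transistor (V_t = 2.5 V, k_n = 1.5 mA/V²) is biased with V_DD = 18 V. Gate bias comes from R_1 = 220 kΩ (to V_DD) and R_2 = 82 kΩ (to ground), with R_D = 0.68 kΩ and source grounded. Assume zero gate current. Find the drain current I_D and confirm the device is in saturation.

I_D ≈ 4.3 mA

V_G = V_DD·R_2/(R_1+R_2) = 18×82/302 = 4.89 V. With the source grounded, V_GS = V_G = 4.89 V.
Assume saturation: I_D = (k_n/2)(V_GS − V_t)² = (1.5/2)×(4.89 − 2.5)² = 0.75×2.39² = 4.27 mA.
V_DS = V_DD − I_D·R_D = 18 − 4.27×0.68 = 15.1 V.
Saturation requires V_DS ≥ V_GS − V_t = 2.39 V; 15.1 ≥ 2.39 ✓.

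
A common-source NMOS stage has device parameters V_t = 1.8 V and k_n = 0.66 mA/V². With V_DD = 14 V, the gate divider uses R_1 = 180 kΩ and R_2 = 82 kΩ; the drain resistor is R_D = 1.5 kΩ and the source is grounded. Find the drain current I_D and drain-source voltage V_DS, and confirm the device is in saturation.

I_D ≈ 2.2 mA, V_DS ≈ 11 V

V_G = V_DD·R_2/(R_1+R_2) = 14×82/262 = 4.38 V. With the source grounded, V_GS = V_G = 4.38 V.
Assume saturation: I_D = (k_n/2)(V_GS − V_t)² = (0.66/2)×(4.38 − 1.8)² = 0.33×2.58² = 2.2 mA.
V_DS = V_DD − I_D·R_D = 14 − 2.2×1.5 = 10.7 V.
Saturation requires V_DS ≥ V_GS − V_t = 2.58 V; 10.7 ≥ 2.58 ✓.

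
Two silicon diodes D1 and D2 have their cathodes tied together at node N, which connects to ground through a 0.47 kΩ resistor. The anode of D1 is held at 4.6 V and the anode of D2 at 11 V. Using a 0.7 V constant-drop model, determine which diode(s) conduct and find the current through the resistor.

Only D2 conducts; I_R ≈ 22 mA

Assume both conduct. Then node N would need to be at both 4.6−0.7 = 3.9 V and 11−0.7 = 10.3 V, which is impossible.
Assume only D2 conducts: V_N = 11 − 0.7 = 10.3 V, so I_R = 10.3/0.47 = 21.9 mA.
Check D1: its anode-to-cathode voltage is 4.6 − 10.3 = -5.7 V < 0.7 V, so it is off. The assumption is consistent.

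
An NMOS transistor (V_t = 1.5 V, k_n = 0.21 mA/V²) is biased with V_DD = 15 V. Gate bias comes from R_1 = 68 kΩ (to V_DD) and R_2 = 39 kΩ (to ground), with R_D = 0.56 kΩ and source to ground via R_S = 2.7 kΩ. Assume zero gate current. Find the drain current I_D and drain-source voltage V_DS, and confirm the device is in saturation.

V_G = V_DD·R_2/(R_1+R_2) = 15×39/107 = 5.47 V.
Assume saturation: I_D = (k_n/2)(V_GS − V_t)² with V_GS = V_G − I_D·R_S = 5.47 − 2.7·I_D.
Substituting gives 0.765·I_D² − 3.25·I_D + 1.65 = 0, with roots I_D = 0.591 or 3.65 mA.
The root I_D = 3.65 mA gives V_GS = -4.4 V ≤ V_t, so take I_D = 0.591 mA.
Then V_GS = 3.87 V and V_DS = V_DD − I_D(R_D+R_S) = 15 − 0.591×3.26 = 13.1 V.
Saturation requires V_DS ≥ V_GS − V_t = 2.37 V; 13.1 ≥ 2.37 ✓.

I_D ≈ 0.59 mA, V_DS ≈ 13 V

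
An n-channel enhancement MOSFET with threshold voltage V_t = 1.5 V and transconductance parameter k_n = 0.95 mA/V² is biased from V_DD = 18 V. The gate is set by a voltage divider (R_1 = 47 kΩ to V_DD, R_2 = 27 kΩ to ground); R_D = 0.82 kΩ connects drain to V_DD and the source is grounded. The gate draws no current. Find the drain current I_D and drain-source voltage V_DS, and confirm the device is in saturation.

I_D ≈ 12 mA, V_DS ≈ 8 V

V_G = V_DD·R_2/(R_1+R_2) = 18×27/74 = 6.57 V. With the source grounded, V_GS = V_G = 6.57 V.
Assume saturation: I_D = (k_n/2)(V_GS − V_t)² = (0.95/2)×(6.57 − 1.5)² = 0.475×5.07² = 12.2 mA.
V_DS = V_DD − I_D·R_D = 18 − 12.2×0.82 = 8 V.
Saturation requires V_DS ≥ V_GS − V_t = 5.07 V; 8 ≥ 5.07 ✓.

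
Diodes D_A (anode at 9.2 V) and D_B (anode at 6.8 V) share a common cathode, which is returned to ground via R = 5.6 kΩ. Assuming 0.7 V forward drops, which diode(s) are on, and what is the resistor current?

Assume both conduct. Then node N would need to be at both 9.2−0.7 = 8.5 V and 6.8−0.7 = 6.1 V, which is impossible.
Assume only D_A conducts: V_N = 9.2 − 0.7 = 8.5 V, so I_R = 8.5/5.6 = 1.52 mA.
Check D_B: its anode-to-cathode voltage is 6.8 − 8.5 = -1.7 V < 0.7 V, so it is off. The assumption is consistent.

Only D_A conducts; I_R ≈ 1.5 mA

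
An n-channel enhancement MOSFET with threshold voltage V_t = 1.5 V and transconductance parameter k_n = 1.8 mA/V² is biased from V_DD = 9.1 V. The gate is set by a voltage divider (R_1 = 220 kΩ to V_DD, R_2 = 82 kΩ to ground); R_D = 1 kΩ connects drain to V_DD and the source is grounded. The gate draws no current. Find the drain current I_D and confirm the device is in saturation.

V_G = V_DD·R_2/(R_1+R_2) = 9.1×82/302 = 2.47 V. With the source grounded, V_GS = V_G = 2.47 V.
Assume saturation: I_D = (k_n/2)(V_GS − V_t)² = (1.8/2)×(2.47 − 1.5)² = 0.9×0.971² = 0.848 mA.
V_DS = V_DD − I_D·R_D = 9.1 − 0.848×1 = 8.25 V.
Saturation requires V_DS ≥ V_GS − V_t = 0.971 V; 8.25 ≥ 0.971 ✓.

I_D ≈ 0.85 mA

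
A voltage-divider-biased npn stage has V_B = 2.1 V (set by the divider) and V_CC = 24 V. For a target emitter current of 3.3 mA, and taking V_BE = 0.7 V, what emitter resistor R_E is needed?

V_E = V_B − V_BE = 2.1 − 0.7 = 1.4 V.
R_E = V_E / I_E = 1.4 / 3.3 = 0.424 kΩ.

R_E ≈ 0.42 kΩ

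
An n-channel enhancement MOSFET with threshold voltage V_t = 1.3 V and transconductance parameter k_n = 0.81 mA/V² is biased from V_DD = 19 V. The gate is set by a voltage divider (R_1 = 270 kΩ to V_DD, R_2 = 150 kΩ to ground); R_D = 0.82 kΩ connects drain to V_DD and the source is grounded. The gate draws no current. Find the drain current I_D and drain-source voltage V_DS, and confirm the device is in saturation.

I_D ≈ 12 mA, V_DS ≈ 9 V

V_G = V_DD·R_2/(R_1+R_2) = 19×150/420 = 6.79 V. With the source grounded, V_GS = V_G = 6.79 V.
Assume saturation: I_D = (k_n/2)(V_GS − V_t)² = (0.81/2)×(6.79 − 1.3)² = 0.405×5.49² = 12.2 mA.
V_DS = V_DD − I_D·R_D = 19 − 12.2×0.82 = 9.01 V.
Saturation requires V_DS ≥ V_GS − V_t = 5.49 V; 9.01 ≥ 5.49 ✓.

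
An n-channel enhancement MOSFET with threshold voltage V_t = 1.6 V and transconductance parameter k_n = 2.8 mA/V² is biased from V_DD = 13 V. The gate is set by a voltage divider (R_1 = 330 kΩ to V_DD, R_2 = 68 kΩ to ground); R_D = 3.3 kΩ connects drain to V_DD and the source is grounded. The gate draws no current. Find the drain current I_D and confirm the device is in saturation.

V_G = V_DD·R_2/(R_1+R_2) = 13×68/398 = 2.22 V. With the source grounded, V_GS = V_G = 2.22 V.
Assume saturation: I_D = (k_n/2)(V_GS − V_t)² = (2.8/2)×(2.22 − 1.6)² = 1.4×0.621² = 0.54 mA.
V_DS = V_DD − I_D·R_D = 13 − 0.54×3.3 = 11.2 V.
Saturation requires V_DS ≥ V_GS − V_t = 0.621 V; 11.2 ≥ 0.621 ✓.

I_D ≈ 0.54 mA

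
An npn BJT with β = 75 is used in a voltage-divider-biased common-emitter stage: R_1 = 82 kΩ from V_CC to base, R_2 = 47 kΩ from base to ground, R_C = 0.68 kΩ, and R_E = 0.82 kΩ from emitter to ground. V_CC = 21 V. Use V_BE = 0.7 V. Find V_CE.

Thevenize the base divider: V_Th = V_CC·R_2/(R_1+R_2) = 21×47/129 = 7.65 V, R_Th = R_1‖R_2 = 29.9 kΩ.
Base-emitter loop: V_Th = I_B·R_Th + V_BE + (β+1)I_B·R_E, so I_B = (7.65 − 0.7) / (29.9 + 76×0.82) = 0.0754 mA.
I_C = β·I_B = 75×0.0754 = 5.65 mA, and I_E = (β+1)I_B = 5.73 mA.
V_CE = V_CC − I_C·R_C − I_E·R_E = 21 − 5.65×0.68 − 5.73×0.82 = 12.5 V.
V_CE = 12.5 V > 0.2 V confirms active-region operation.

V_CE ≈ 12 V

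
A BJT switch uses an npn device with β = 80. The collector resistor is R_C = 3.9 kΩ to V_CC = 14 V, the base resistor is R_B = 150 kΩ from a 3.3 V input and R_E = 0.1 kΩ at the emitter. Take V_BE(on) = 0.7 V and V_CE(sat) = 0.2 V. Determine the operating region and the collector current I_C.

active; I_C ≈ 1.3 mA

Assume active. Base-emitter loop: I_B = (V_BB − V_BE)/(R_B + (β+1)R_E) = (3.3 − 0.7)/(150 + 81×0.1) = 0.0164 mA.
I_C = β·I_B = 80×0.0164 = 1.32 mA.
V_CE = V_CC − I_C·R_C − I_E·R_E = 14 − 1.32×3.9 − 1.33×0.1 = 8.74 V > V_CE(sat), so the active-region assumption holds.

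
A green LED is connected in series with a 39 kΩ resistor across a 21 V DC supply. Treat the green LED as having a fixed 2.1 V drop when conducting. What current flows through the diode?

I ≈ 0.48 mA

KVL around the loop: 21 = V_D + I·R = 2.1 + I × 39 kΩ.
So I = (21 − 2.1) / 39 kΩ = 18.9 / 39 = 0.485 mA.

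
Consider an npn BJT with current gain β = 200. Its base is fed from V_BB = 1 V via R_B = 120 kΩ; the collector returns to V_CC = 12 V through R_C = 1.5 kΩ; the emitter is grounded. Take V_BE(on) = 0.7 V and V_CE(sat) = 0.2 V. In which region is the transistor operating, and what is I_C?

Assume active. Base-emitter loop: I_B = (V_BB − V_BE)/R_B = (1 − 0.7)/120 = 0.0025 mA.
I_C = β·I_B = 200×0.0025 = 0.5 mA.
V_CE = V_CC − I_C·R_C = 12 − 0.5×1.5 = 11.2 V > V_CE(sat), so the active-region assumption holds.

active; I_C ≈ 0.5 mA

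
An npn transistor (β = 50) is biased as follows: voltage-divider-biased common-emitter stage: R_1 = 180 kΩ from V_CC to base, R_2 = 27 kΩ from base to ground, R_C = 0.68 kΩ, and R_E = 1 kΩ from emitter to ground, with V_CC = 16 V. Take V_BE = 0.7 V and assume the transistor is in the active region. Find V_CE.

Thevenize the base divider: V_Th = V_CC·R_2/(R_1+R_2) = 16×27/207 = 2.09 V, R_Th = R_1‖R_2 = 23.5 kΩ.
Base-emitter loop: V_Th = I_B·R_Th + V_BE + (β+1)I_B·R_E, so I_B = (2.09 − 0.7) / (23.5 + 51×1) = 0.0186 mA.
I_C = β·I_B = 50×0.0186 = 0.931 mA, and I_E = (β+1)I_B = 0.95 mA.
V_CE = V_CC − I_C·R_C − I_E·R_E = 16 − 0.931×0.68 − 0.95×1 = 14.4 V.
V_CE = 14.4 V > 0.2 V confirms active-region operation.

V_CE ≈ 14 V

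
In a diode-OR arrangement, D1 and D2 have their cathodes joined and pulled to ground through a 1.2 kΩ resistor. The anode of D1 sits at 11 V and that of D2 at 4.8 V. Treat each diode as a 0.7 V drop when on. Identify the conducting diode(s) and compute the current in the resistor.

Assume both conduct. Then node N would need to be at both 11−0.7 = 10.3 V and 4.8−0.7 = 4.1 V, which is impossible.
Assume only D1 conducts: V_N = 11 − 0.7 = 10.3 V, so I_R = 10.3/1.2 = 8.58 mA.
Check D2: its anode-to-cathode voltage is 4.8 − 10.3 = -5.5 V < 0.7 V, so it is off. The assumption is consistent.

Only D1 conducts; I_R ≈ 8.6 mA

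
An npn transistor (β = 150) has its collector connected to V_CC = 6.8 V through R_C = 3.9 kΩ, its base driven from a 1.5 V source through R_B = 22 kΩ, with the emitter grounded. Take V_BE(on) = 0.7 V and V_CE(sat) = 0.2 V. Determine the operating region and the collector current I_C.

Assume active: I_B = (1.5 − 0.7)/22 = 0.0364 mA, giving I_C = β·I_B = 5.45 mA.
But then V_CE = 6.8 − 5.45×3.9 = -14.5 V < V_CE(sat) = 0.2 V — impossible in the active region.
So the transistor is saturated. With V_CE = 0.2 V, I_C = (V_CC − 0.2)/R_C = 6.6/3.9 = 1.69 mA.
Check: β·I_B = 5.45 mA > I_C = 1.69 mA, confirming saturation.

saturation; I_C ≈ 1.7 mA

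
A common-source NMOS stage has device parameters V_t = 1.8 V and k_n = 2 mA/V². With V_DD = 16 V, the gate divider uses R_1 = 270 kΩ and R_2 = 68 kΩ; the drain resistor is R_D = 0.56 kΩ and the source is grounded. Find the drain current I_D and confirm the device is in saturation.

V_G = V_DD·R_2/(R_1+R_2) = 16×68/338 = 3.22 V. With the source grounded, V_GS = V_G = 3.22 V.
Assume saturation: I_D = (k_n/2)(V_GS − V_t)² = (2/2)×(3.22 − 1.8)² = 1×1.42² = 2.01 mA.
V_DS = V_DD − I_D·R_D = 16 − 2.01×0.56 = 14.9 V.
Saturation requires V_DS ≥ V_GS − V_t = 1.42 V; 14.9 ≥ 1.42 ✓.

I_D ≈ 2 mA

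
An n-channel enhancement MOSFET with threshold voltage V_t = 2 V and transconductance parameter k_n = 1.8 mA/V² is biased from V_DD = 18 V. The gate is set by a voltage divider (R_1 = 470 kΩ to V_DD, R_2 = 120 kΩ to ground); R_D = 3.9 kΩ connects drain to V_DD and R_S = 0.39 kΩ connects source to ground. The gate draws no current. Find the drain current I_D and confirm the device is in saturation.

V_G = V_DD·R_2/(R_1+R_2) = 18×120/590 = 3.66 V.
Assume saturation: I_D = (k_n/2)(V_GS − V_t)² with V_GS = V_G − I_D·R_S = 3.66 − 0.39·I_D.
Substituting gives 0.137·I_D² − 2.17·I_D + 2.48 = 0, with roots I_D = 1.24 or 14.6 mA.
The root I_D = 14.6 mA gives V_GS = -2.02 V ≤ V_t, so take I_D = 1.24 mA.
Then V_GS = 3.18 V and V_DS = V_DD − I_D(R_D+R_S) = 18 − 1.24×4.29 = 12.7 V.
Saturation requires V_DS ≥ V_GS − V_t = 1.18 V; 12.7 ≥ 1.18 ✓.

I_D ≈ 1.2 mA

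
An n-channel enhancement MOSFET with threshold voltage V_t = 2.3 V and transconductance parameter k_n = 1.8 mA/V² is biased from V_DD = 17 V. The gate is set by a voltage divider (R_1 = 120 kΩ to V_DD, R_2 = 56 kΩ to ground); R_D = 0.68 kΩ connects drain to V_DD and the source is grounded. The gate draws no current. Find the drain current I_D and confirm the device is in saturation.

I_D ≈ 8.7 mA

V_G = V_DD·R_2/(R_1+R_2) = 17×56/176 = 5.41 V. With the source grounded, V_GS = V_G = 5.41 V.
Assume saturation: I_D = (k_n/2)(V_GS − V_t)² = (1.8/2)×(5.41 − 2.3)² = 0.9×3.11² = 8.7 mA.
V_DS = V_DD − I_D·R_D = 17 − 8.7×0.68 = 11.1 V.
Saturation requires V_DS ≥ V_GS − V_t = 3.11 V; 11.1 ≥ 3.11 ✓.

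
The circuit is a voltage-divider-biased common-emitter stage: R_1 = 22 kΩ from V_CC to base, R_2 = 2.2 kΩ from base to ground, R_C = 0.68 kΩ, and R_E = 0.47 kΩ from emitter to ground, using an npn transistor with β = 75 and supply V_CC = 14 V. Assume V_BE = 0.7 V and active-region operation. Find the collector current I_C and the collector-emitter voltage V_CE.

Thevenize the base divider: V_Th = V_CC·R_2/(R_1+R_2) = 14×2.2/24.2 = 1.27 V, R_Th = R_1‖R_2 = 2 kΩ.
Base-emitter loop: V_Th = I_B·R_Th + V_BE + (β+1)I_B·R_E, so I_B = (1.27 − 0.7) / (2 + 76×0.47) = 0.0152 mA.
I_C = β·I_B = 75×0.0152 = 1.14 mA, and I_E = (β+1)I_B = 1.15 mA.
V_CE = V_CC − I_C·R_C − I_E·R_E = 14 − 1.14×0.68 − 1.15×0.47 = 12.7 V.
V_CE = 12.7 V > 0.2 V confirms active-region operation.

I_C ≈ 1.1 mA, V_CE ≈ 13 V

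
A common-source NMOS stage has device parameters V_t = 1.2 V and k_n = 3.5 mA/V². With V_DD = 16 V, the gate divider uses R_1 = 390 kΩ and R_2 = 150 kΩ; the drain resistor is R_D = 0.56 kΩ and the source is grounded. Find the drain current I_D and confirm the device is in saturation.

V_G = V_DD·R_2/(R_1+R_2) = 16×150/540 = 4.44 V. With the source grounded, V_GS = V_G = 4.44 V.
Assume saturation: I_D = (k_n/2)(V_GS − V_t)² = (3.5/2)×(4.44 − 1.2)² = 1.75×3.24² = 18.4 mA.
V_DS = V_DD − I_D·R_D = 16 − 18.4×0.56 = 5.68 V.
Saturation requires V_DS ≥ V_GS − V_t = 3.24 V; 5.68 ≥ 3.24 ✓.

I_D ≈ 18 mA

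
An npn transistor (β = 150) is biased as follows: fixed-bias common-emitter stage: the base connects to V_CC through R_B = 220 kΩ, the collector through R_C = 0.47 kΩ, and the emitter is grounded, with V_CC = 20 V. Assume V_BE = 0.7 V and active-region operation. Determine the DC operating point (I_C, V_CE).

Base loop: V_CC = I_B·R_B + V_BE, so I_B = (20 − 0.7)/220 kΩ = 0.0877 mA.
In the active region I_C = β·I_B = 150 × 0.0877 = 13.2 mA.
Collector loop: V_CE = V_CC − I_C·R_C = 20 − 13.2×0.47 = 13.8 V.
Since V_CE = 13.8 V > V_CE(sat) ≈ 0.2 V, the transistor is in the active region as assumed.

I_C ≈ 13 mA, V_CE ≈ 14 V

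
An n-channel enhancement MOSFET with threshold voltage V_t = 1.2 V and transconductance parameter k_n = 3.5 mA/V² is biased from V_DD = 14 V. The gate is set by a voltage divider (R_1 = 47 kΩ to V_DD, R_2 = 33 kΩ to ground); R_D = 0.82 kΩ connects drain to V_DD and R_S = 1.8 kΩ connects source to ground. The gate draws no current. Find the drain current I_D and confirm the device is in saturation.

V_G = V_DD·R_2/(R_1+R_2) = 14×33/80 = 5.78 V.
Assume saturation: I_D = (k_n/2)(V_GS − V_t)² with V_GS = V_G − I_D·R_S = 5.78 − 1.8·I_D.
Substituting gives 5.67·I_D² − 29.8·I_D + 36.6 = 0, with roots I_D = 1.95 or 3.31 mA.
The root I_D = 3.31 mA gives V_GS = -0.174 V ≤ V_t, so take I_D = 1.95 mA.
Then V_GS = 2.26 V and V_DS = V_DD − I_D(R_D+R_S) = 14 − 1.95×2.62 = 8.88 V.
Saturation requires V_DS ≥ V_GS − V_t = 1.06 V; 8.88 ≥ 1.06 ✓.

I_D ≈ 2 mA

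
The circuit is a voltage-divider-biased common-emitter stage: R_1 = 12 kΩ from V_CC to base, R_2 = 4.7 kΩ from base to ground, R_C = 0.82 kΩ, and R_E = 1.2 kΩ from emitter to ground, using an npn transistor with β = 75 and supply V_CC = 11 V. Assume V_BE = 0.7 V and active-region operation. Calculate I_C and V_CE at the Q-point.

I_C ≈ 1.9 mA, V_CE ≈ 7.1 V

Thevenize the base divider: V_Th = V_CC·R_2/(R_1+R_2) = 11×4.7/16.7 = 3.1 V, R_Th = R_1‖R_2 = 3.38 kΩ.
Base-emitter loop: V_Th = I_B·R_Th + V_BE + (β+1)I_B·R_E, so I_B = (3.1 − 0.7) / (3.38 + 76×1.2) = 0.0253 mA.
I_C = β·I_B = 75×0.0253 = 1.9 mA, and I_E = (β+1)I_B = 1.93 mA.
V_CE = V_CC − I_C·R_C − I_E·R_E = 11 − 1.9×0.82 − 1.93×1.2 = 7.13 V.
V_CE = 7.13 V > 0.2 V confirms active-region operation.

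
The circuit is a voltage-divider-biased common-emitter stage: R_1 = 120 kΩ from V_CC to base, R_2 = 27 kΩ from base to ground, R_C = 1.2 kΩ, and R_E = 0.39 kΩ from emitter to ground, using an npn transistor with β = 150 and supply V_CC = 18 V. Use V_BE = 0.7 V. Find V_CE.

V_CE ≈ 10 V

Thevenize the base divider: V_Th = V_CC·R_2/(R_1+R_2) = 18×27/147 = 3.31 V, R_Th = R_1‖R_2 = 22 kΩ.
Base-emitter loop: V_Th = I_B·R_Th + V_BE + (β+1)I_B·R_E, so I_B = (3.31 − 0.7) / (22 + 151×0.39) = 0.0322 mA.
I_C = β·I_B = 150×0.0322 = 4.83 mA, and I_E = (β+1)I_B = 4.86 mA.
V_CE = V_CC − I_C·R_C − I_E·R_E = 18 − 4.83×1.2 − 4.86×0.39 = 10.3 V.
V_CE = 10.3 V > 0.2 V confirms active-region operation.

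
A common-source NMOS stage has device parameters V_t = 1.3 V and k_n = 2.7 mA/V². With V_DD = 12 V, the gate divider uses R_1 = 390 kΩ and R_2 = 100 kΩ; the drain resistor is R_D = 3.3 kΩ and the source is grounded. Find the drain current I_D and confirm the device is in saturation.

I_D ≈ 1.8 mA

V_G = V_DD·R_2/(R_1+R_2) = 12×100/490 = 2.45 V. With the source grounded, V_GS = V_G = 2.45 V.
Assume saturation: I_D = (k_n/2)(V_GS − V_t)² = (2.7/2)×(2.45 − 1.3)² = 1.35×1.15² = 1.78 mA.
V_DS = V_DD − I_D·R_D = 12 − 1.78×3.3 = 6.12 V.
Saturation requires V_DS ≥ V_GS − V_t = 1.15 V; 6.12 ≥ 1.15 ✓.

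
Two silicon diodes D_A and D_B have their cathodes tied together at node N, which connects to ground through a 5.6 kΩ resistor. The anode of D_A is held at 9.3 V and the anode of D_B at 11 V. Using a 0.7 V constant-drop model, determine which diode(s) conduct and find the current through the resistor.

Only D_B conducts; I_R ≈ 1.8 mA

Assume both conduct. Then node N would need to be at both 9.3−0.7 = 8.6 V and 11−0.7 = 10.3 V, which is impossible.
Assume only D_B conducts: V_N = 11 − 0.7 = 10.3 V, so I_R = 10.3/5.6 = 1.84 mA.
Check D_A: its anode-to-cathode voltage is 9.3 − 10.3 = -1 V < 0.7 V, so it is off. The assumption is consistent.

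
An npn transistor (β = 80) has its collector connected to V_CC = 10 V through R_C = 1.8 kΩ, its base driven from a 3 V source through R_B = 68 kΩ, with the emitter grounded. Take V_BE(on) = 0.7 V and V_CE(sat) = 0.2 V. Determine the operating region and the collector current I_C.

Assume active. Base-emitter loop: I_B = (V_BB − V_BE)/R_B = (3 − 0.7)/68 = 0.0338 mA.
I_C = β·I_B = 80×0.0338 = 2.71 mA.
V_CE = V_CC − I_C·R_C = 10 − 2.71×1.8 = 5.13 V > V_CE(sat), so the active-region assumption holds.

active; I_C ≈ 2.7 mA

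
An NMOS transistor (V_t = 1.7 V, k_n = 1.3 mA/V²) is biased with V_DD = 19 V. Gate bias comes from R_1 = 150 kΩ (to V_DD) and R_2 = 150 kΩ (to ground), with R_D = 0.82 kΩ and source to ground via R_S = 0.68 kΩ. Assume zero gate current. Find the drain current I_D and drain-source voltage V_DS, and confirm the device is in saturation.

V_G = V_DD·R_2/(R_1+R_2) = 19×150/300 = 9.5 V.
Assume saturation: I_D = (k_n/2)(V_GS − V_t)² with V_GS = V_G − I_D·R_S = 9.5 − 0.68·I_D.
Substituting gives 0.301·I_D² − 7.9·I_D + 39.5 = 0, with roots I_D = 6.74 or 19.5 mA.
The root I_D = 19.5 mA gives V_GS = -3.78 V ≤ V_t, so take I_D = 6.74 mA.
Then V_GS = 4.92 V and V_DS = V_DD − I_D(R_D+R_S) = 19 − 6.74×1.5 = 8.9 V.
Saturation requires V_DS ≥ V_GS − V_t = 3.22 V; 8.9 ≥ 3.22 ✓.

I_D ≈ 6.7 mA, V_DS ≈ 8.9 V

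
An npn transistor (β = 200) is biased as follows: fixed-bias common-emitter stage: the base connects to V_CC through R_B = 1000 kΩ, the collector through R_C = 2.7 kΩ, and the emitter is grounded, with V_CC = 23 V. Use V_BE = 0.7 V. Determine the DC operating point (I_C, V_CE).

Base loop: V_CC = I_B·R_B + V_BE, so I_B = (23 − 0.7)/1000 kΩ = 0.0223 mA.
In the active region I_C = β·I_B = 200 × 0.0223 = 4.46 mA.
Collector loop: V_CE = V_CC − I_C·R_C = 23 − 4.46×2.7 = 11 V.
Since V_CE = 11 V > V_CE(sat) ≈ 0.2 V, the transistor is in the active region as assumed.

I_C ≈ 4.5 mA, V_CE ≈ 11 V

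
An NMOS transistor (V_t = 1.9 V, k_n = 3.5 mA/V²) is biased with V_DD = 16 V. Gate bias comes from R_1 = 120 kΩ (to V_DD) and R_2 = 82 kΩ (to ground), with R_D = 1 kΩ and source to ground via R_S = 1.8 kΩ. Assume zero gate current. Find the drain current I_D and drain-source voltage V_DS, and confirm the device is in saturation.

I_D ≈ 2 mA, V_DS ≈ 11 V

V_G = V_DD·R_2/(R_1+R_2) = 16×82/202 = 6.5 V.
Assume saturation: I_D = (k_n/2)(V_GS − V_t)² with V_GS = V_G − I_D·R_S = 6.5 − 1.8·I_D.
Substituting gives 5.67·I_D² − 29.9·I_D + 37 = 0, with roots I_D = 1.96 or 3.32 mA.
The root I_D = 3.32 mA gives V_GS = 0.523 V ≤ V_t, so take I_D = 1.96 mA.
Then V_GS = 2.96 V and V_DS = V_DD − I_D(R_D+R_S) = 16 − 1.96×2.8 = 10.5 V.
Saturation requires V_DS ≥ V_GS − V_t = 1.06 V; 10.5 ≥ 1.06 ✓.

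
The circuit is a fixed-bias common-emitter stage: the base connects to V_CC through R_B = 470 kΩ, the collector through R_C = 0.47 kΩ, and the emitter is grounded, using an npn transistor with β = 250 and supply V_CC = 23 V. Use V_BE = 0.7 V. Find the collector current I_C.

Base loop: V_CC = I_B·R_B + V_BE, so I_B = (23 − 0.7)/470 kΩ = 0.0474 mA.
In the active region I_C = β·I_B = 250 × 0.0474 = 11.9 mA.
Collector loop: V_CE = V_CC − I_C·R_C = 23 − 11.9×0.47 = 17.4 V.
Since V_CE = 17.4 V > V_CE(sat) ≈ 0.2 V, the transistor is in the active region as assumed.

I_C ≈ 12 mA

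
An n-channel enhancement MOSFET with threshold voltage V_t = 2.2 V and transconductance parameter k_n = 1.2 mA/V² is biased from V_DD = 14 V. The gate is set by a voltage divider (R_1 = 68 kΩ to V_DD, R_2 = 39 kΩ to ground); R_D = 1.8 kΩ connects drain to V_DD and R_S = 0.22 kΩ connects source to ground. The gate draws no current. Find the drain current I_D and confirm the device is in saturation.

I_D ≈ 3 mA

V_G = V_DD·R_2/(R_1+R_2) = 14×39/107 = 5.1 V.
Assume saturation: I_D = (k_n/2)(V_GS − V_t)² with V_GS = V_G − I_D·R_S = 5.1 − 0.22·I_D.
Substituting gives 0.029·I_D² − 1.77·I_D + 5.06 = 0, with roots I_D = 3.01 or 57.8 mA.
The root I_D = 57.8 mA gives V_GS = -7.62 V ≤ V_t, so take I_D = 3.01 mA.
Then V_GS = 4.44 V and V_DS = V_DD − I_D(R_D+R_S) = 14 − 3.01×2.02 = 7.92 V.
Saturation requires V_DS ≥ V_GS − V_t = 2.24 V; 7.92 ≥ 2.24 ✓.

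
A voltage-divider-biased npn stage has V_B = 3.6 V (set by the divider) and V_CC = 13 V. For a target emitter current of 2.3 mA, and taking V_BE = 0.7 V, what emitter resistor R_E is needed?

R_E ≈ 1.3 kΩ

V_E = V_B − V_BE = 3.6 − 0.7 = 2.9 V.
R_E = V_E / I_E = 2.9 / 2.3 = 1.26 kΩ.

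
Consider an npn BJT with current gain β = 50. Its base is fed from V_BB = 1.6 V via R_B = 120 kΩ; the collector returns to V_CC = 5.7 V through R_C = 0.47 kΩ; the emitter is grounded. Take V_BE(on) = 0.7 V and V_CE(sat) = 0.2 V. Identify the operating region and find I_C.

active; I_C ≈ 0.38 mA

Assume active. Base-emitter loop: I_B = (V_BB − V_BE)/R_B = (1.6 − 0.7)/120 = 0.0075 mA.
I_C = β·I_B = 50×0.0075 = 0.375 mA.
V_CE = V_CC − I_C·R_C = 5.7 − 0.375×0.47 = 5.52 V > V_CE(sat), so the active-region assumption holds.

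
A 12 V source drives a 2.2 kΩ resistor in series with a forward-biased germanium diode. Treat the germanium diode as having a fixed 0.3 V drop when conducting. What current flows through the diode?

I ≈ 5.3 mA

KVL around the loop: 12 = V_D + I·R = 0.3 + I × 2.2 kΩ.
So I = (12 − 0.3) / 2.2 kΩ = 11.7 / 2.2 = 5.32 mA.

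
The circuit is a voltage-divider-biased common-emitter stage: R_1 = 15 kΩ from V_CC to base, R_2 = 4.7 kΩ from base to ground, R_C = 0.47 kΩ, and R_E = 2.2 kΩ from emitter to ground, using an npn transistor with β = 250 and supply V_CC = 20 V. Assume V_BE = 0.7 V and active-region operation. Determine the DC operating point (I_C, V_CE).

I_C ≈ 1.8 mA, V_CE ≈ 15 V

Thevenize the base divider: V_Th = V_CC·R_2/(R_1+R_2) = 20×4.7/19.7 = 4.77 V, R_Th = R_1‖R_2 = 3.58 kΩ.
Base-emitter loop: V_Th = I_B·R_Th + V_BE + (β+1)I_B·R_E, so I_B = (4.77 − 0.7) / (3.58 + 251×2.2) = 0.00733 mA.
I_C = β·I_B = 250×0.00733 = 1.83 mA, and I_E = (β+1)I_B = 1.84 mA.
V_CE = V_CC − I_C·R_C − I_E·R_E = 20 − 1.83×0.47 − 1.84×2.2 = 15.1 V.
V_CE = 15.1 V > 0.2 V confirms active-region operation.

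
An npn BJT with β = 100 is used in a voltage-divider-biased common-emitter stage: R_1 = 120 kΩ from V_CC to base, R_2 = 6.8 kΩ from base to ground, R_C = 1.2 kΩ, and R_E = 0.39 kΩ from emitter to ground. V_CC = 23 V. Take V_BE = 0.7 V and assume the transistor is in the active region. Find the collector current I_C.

Thevenize the base divider: V_Th = V_CC·R_2/(R_1+R_2) = 23×6.8/127 = 1.23 V, R_Th = R_1‖R_2 = 6.44 kΩ.
Base-emitter loop: V_Th = I_B·R_Th + V_BE + (β+1)I_B·R_E, so I_B = (1.23 − 0.7) / (6.44 + 101×0.39) = 0.0116 mA.
I_C = β·I_B = 100×0.0116 = 1.16 mA, and I_E = (β+1)I_B = 1.18 mA.
V_CE = V_CC − I_C·R_C − I_E·R_E = 23 − 1.16×1.2 − 1.18×0.39 = 21.1 V.
V_CE = 21.1 V > 0.2 V confirms active-region operation.

I_C ≈ 1.2 mA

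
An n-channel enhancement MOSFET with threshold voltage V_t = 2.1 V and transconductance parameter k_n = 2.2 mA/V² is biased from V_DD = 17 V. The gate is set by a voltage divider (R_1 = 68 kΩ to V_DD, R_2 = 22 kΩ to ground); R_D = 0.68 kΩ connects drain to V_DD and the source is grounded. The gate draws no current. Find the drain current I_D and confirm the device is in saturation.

V_G = V_DD·R_2/(R_1+R_2) = 17×22/90 = 4.16 V. With the source grounded, V_GS = V_G = 4.16 V.
Assume saturation: I_D = (k_n/2)(V_GS − V_t)² = (2.2/2)×(4.16 − 2.1)² = 1.1×2.06² = 4.65 mA.
V_DS = V_DD − I_D·R_D = 17 − 4.65×0.68 = 13.8 V.
Saturation requires V_DS ≥ V_GS − V_t = 2.06 V; 13.8 ≥ 2.06 ✓.

I_D ≈ 4.6 mA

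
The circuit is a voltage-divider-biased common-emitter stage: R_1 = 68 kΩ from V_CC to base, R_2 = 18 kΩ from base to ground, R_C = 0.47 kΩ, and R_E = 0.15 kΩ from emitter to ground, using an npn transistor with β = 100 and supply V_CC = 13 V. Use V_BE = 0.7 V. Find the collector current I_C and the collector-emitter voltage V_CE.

Thevenize the base divider: V_Th = V_CC·R_2/(R_1+R_2) = 13×18/86 = 2.72 V, R_Th = R_1‖R_2 = 14.2 kΩ.
Base-emitter loop: V_Th = I_B·R_Th + V_BE + (β+1)I_B·R_E, so I_B = (2.72 − 0.7) / (14.2 + 101×0.15) = 0.0688 mA.
I_C = β·I_B = 100×0.0688 = 6.88 mA, and I_E = (β+1)I_B = 6.95 mA.
V_CE = V_CC − I_C·R_C − I_E·R_E = 13 − 6.88×0.47 − 6.95×0.15 = 8.73 V.
V_CE = 8.73 V > 0.2 V confirms active-region operation.

I_C ≈ 6.9 mA, V_CE ≈ 8.7 V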